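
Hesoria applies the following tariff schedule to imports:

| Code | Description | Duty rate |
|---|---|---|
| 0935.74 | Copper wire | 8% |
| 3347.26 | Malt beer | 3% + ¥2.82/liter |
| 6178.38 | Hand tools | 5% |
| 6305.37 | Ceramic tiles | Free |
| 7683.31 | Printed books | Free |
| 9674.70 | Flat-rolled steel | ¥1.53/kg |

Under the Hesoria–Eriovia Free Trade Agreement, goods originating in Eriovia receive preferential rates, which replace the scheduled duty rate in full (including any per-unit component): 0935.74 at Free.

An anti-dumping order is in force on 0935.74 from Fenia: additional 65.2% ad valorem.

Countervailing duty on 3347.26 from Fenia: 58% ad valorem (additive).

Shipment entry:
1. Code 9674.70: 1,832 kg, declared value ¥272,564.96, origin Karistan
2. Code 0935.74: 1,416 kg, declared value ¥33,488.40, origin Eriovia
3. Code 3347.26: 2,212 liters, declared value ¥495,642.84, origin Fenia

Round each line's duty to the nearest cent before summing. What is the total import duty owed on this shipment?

Line 1 (9674.70, Karistan, 1,832 kg, ¥272,564.96):
Base rate for 9674.70 is ¥1.53/kg.
Duty = 1,832 × ¥1.53 = ¥2,802.96.
Line 2 (0935.74, Eriovia, 1,416 kg, ¥33,488.40):
Base rate for 0935.74 is 8%.
Origin Eriovia qualifies under the Hesoria–Eriovia agreement and 0935.74 is covered: preferential rate Free applies instead.
The additional-duty order on 0935.74 targets Fenia, not Eriovia; it does not apply.
Duty = ¥33,488.40 × 0% = ¥0.00.
Line 3 (3347.26, Fenia, 2,212 liters, ¥495,642.84):
Base rate for 3347.26 is 3% + ¥2.82/liter.
Additional duty on 3347.26 from Fenia: +58%. Applied ad valorem rate: 3% + 58% = 61%.
Duty = ¥495,642.84 × 61% + 2,212 × ¥2.82 = ¥308,579.97.
Total = ¥2,802.96 + ¥0.00 + ¥308,579.97 = ¥311,382.93.

¥311,382.93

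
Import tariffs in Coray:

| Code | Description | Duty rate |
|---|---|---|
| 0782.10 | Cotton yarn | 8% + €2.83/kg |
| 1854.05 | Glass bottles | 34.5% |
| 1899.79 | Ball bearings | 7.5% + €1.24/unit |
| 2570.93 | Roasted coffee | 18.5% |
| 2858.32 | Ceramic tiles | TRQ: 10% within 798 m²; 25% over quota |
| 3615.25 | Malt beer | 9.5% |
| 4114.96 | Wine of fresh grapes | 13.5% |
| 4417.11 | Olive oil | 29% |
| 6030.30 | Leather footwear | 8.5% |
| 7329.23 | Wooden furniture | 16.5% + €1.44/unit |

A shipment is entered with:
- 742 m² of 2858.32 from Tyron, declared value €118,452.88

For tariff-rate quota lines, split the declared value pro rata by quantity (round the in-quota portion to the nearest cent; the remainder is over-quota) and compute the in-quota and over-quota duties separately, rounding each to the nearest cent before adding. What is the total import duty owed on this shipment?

€11,845.29

Line 1 (2858.32, Tyron, 742 m², €118,452.88):
Code 2858.32 is under a tariff-rate quota (threshold 798 m²). Quantity 742 m² is within the quota, so the in-quota rate 10% applies to the full value.
Duty = €118,452.88 × 10% = €11,845.29.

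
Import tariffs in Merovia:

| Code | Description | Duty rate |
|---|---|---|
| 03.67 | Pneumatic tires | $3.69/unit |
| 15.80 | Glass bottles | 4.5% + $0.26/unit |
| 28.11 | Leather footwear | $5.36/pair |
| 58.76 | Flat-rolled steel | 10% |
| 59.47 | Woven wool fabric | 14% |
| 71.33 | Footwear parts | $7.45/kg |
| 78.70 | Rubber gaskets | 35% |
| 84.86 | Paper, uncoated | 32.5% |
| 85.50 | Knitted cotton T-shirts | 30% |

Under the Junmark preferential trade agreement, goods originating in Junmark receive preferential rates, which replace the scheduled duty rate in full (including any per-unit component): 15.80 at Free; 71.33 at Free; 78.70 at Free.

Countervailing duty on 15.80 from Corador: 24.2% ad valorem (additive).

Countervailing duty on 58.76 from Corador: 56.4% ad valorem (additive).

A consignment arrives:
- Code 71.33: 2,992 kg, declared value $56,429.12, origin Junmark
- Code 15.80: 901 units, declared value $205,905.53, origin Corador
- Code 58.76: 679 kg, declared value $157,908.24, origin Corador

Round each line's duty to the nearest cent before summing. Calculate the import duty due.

$164,180.22

Line 1 (71.33, Junmark, 2,992 kg, $56,429.12):
Base rate for 71.33 is $7.45/kg.
Origin Junmark qualifies under the Merovia–Junmark agreement and 71.33 is covered: preferential rate Free applies instead.
Duty = $56,429.12 × 0% = $0.00.
Line 2 (15.80, Corador, 901 units, $205,905.53):
Base rate for 15.80 is 4.5% + $0.26/unit.
15.80 has an FTA preferential rate, but origin Corador is not Junmark; base rate stands.
Additional duty on 15.80 from Corador: +24.2%. Applied ad valorem rate: 4.5% + 24.2% = 28.7%.
Duty = $205,905.53 × 28.7% + 901 × $0.26 = $59,329.15.
Line 3 (58.76, Corador, 679 kg, $157,908.24):
Base rate for 58.76 is 10%.
Additional duty on 58.76 from Corador: +56.4%. Applied ad valorem rate: 10% + 56.4% = 66.4%.
Duty = $157,908.24 × 66.4% = $104,851.07.
Total = $0.00 + $59,329.15 + $104,851.07 = $164,180.22.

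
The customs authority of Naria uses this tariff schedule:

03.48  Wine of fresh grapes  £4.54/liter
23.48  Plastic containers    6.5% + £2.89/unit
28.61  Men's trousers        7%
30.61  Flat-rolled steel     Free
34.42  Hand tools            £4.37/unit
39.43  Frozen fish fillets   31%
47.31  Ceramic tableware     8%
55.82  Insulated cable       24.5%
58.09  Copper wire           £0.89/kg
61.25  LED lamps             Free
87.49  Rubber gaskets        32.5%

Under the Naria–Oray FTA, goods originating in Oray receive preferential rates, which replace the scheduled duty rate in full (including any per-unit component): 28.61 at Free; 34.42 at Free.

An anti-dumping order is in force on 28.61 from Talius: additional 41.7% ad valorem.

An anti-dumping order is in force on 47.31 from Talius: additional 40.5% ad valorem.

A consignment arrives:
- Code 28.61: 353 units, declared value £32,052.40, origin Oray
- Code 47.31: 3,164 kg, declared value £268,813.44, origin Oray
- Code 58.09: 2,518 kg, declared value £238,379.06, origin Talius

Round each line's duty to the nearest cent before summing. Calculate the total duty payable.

£23,746.10

Line 1 (28.61, Oray, 353 units, £32,052.40):
Base rate for 28.61 is 7%.
Origin Oray qualifies under the Naria–Oray agreement and 28.61 is covered: preferential rate Free applies instead.
The additional-duty order on 28.61 targets Talius, not Oray; it does not apply.
Duty = £32,052.40 × 0% = £0.00.
Line 2 (47.31, Oray, 3,164 kg, £268,813.44):
Base rate for 47.31 is 8%.
Origin Oray is the FTA partner but 47.31 is not on the preference list; base rate stands.
The additional-duty order on 47.31 targets Talius, not Oray; it does not apply.
Duty = £268,813.44 × 8% = £21,505.08.
Line 3 (58.09, Talius, 2,518 kg, £238,379.06):
Base rate for 58.09 is £0.89/kg.
Duty = 2,518 × £0.89 = £2,241.02.
Total = £0.00 + £21,505.08 + £2,241.02 = £23,746.10.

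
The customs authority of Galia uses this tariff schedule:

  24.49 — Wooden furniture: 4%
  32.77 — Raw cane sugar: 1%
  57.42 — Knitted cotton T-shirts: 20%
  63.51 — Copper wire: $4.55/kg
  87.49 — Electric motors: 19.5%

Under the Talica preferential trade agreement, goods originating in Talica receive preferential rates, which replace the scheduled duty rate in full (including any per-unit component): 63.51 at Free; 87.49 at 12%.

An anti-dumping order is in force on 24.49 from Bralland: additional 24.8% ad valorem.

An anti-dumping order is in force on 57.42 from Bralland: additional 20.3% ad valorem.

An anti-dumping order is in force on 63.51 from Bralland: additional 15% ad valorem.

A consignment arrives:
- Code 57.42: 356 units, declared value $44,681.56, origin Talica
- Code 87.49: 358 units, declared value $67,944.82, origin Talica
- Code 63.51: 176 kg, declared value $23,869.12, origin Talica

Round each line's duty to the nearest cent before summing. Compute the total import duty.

$17,089.69

Line 1 (57.42, Talica, 356 units, $44,681.56):
Base rate for 57.42 is 20%.
Origin Talica is the FTA partner but 57.42 is not on the preference list; base rate stands.
The additional-duty order on 57.42 targets Bralland, not Talica; it does not apply.
Duty = $44,681.56 × 20% = $8,936.31.
Line 2 (87.49, Talica, 358 units, $67,944.82):
Base rate for 87.49 is 19.5%.
Origin Talica qualifies under the Galia–Talica agreement and 87.49 is covered: preferential rate 12% applies instead.
Duty = $67,944.82 × 12% = $8,153.38.
Line 3 (63.51, Talica, 176 kg, $23,869.12):
Base rate for 63.51 is $4.55/kg.
Origin Talica qualifies under the Galia–Talica agreement and 63.51 is covered: preferential rate Free applies instead.
The additional-duty order on 63.51 targets Bralland, not Talica; it does not apply.
Duty = $23,869.12 × 0% = $0.00.
Total = $8,936.31 + $8,153.38 + $0.00 = $17,089.69.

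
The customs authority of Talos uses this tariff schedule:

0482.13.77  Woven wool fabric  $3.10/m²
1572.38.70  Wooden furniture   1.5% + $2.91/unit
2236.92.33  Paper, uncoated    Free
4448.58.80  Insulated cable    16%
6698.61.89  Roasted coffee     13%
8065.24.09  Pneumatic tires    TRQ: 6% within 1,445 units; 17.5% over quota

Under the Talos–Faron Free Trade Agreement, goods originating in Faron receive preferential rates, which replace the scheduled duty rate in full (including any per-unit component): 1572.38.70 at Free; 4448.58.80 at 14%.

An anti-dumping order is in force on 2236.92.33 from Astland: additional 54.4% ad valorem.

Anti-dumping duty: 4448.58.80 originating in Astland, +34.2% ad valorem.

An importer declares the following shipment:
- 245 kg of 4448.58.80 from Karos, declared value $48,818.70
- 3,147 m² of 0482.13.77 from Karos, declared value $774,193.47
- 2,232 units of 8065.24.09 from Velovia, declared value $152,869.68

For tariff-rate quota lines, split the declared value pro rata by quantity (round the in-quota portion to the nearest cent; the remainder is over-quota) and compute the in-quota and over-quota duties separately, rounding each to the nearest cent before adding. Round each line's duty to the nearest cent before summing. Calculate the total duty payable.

Line 1 (4448.58.80, Karos, 245 kg, $48,818.70):
Base rate for 4448.58.80 is 16%.
4448.58.80 has an FTA preferential rate, but origin Karos is not Faron; base rate stands.
The additional-duty order on 4448.58.80 targets Astland, not Karos; it does not apply.
Duty = $48,818.70 × 16% = $7,810.99.
Line 2 (0482.13.77, Karos, 3,147 m², $774,193.47):
Base rate for 0482.13.77 is $3.10/m².
Duty = 3,147 × $3.10 = $9,755.70.
Line 3 (8065.24.09, Velovia, 2,232 units, $152,869.68):
Code 8065.24.09 is under a tariff-rate quota (threshold 1,445 units). In-quota: 1,445 units at 6%; over-quota: 787 units at 17.5%.
Pro-rata value split: in-quota = $152,869.68 × 1,445/2,232 = $98,968.05; over-quota = $152,869.68 − $98,968.05 = $53,901.63.
In-quota duty = $98,968.05 × 6% = $5,938.08. Over-quota duty = $53,901.63 × 17.5% = $9,432.79.
Line duty = $5,938.08 + $9,432.79 = $15,370.87.
Total = $7,810.99 + $9,755.70 + $15,370.87 = $32,937.56.

$32,937.56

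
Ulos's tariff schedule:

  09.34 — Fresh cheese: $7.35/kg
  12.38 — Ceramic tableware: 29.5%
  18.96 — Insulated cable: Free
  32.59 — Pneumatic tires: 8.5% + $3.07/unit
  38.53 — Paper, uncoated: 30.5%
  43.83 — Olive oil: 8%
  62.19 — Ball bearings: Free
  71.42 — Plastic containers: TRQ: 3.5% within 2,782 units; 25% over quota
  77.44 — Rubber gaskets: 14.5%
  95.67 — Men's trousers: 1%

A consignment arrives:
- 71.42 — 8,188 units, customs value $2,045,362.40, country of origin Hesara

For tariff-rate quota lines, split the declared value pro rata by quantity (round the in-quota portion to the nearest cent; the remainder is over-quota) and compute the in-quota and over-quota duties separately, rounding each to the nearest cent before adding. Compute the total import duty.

$361,927.73

Line 1 (71.42, Hesara, 8,188 units, $2,045,362.40):
Code 71.42 is under a tariff-rate quota (threshold 2,782 units). In-quota: 2,782 units at 3.5%; over-quota: 5,406 units at 25%.
Pro-rata value split: in-quota = $2,045,362.40 × 2,782/8,188 = $694,943.60; over-quota = $2,045,362.40 − $694,943.60 = $1,350,418.80.
In-quota duty = $694,943.60 × 3.5% = $24,323.03. Over-quota duty = $1,350,418.80 × 25% = $337,604.70.
Line duty = $24,323.03 + $337,604.70 = $361,927.73.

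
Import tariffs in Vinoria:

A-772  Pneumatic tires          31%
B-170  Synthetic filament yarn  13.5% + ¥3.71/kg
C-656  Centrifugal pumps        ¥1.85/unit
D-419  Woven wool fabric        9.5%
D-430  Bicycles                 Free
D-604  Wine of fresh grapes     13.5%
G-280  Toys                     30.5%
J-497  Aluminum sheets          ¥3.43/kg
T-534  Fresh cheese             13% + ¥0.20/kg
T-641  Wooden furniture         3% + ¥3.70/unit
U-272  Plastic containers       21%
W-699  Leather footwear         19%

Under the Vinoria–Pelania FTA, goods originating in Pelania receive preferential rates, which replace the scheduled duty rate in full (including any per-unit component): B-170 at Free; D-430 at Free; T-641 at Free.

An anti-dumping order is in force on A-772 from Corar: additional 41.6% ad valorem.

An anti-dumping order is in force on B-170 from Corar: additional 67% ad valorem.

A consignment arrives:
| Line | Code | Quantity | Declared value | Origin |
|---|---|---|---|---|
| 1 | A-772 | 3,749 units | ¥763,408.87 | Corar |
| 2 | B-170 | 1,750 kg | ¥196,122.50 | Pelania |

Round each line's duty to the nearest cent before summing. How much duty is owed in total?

Line 1 (A-772, Corar, 3,749 units, ¥763,408.87):
Base rate for A-772 is 31%.
Additional duty on A-772 from Corar: +41.6%. Applied ad valorem rate: 31% + 41.6% = 72.6%.
Duty = ¥763,408.87 × 72.6% = ¥554,234.84.
Line 2 (B-170, Pelania, 1,750 kg, ¥196,122.50):
Base rate for B-170 is 13.5% + ¥3.71/kg.
Origin Pelania qualifies under the Vinoria–Pelania agreement and B-170 is covered: preferential rate Free applies instead.
The additional-duty order on B-170 targets Corar, not Pelania; it does not apply.
Duty = ¥196,122.50 × 0% = ¥0.00.
Total = ¥554,234.84 + ¥0.00 = ¥554,234.84.

¥554,234.84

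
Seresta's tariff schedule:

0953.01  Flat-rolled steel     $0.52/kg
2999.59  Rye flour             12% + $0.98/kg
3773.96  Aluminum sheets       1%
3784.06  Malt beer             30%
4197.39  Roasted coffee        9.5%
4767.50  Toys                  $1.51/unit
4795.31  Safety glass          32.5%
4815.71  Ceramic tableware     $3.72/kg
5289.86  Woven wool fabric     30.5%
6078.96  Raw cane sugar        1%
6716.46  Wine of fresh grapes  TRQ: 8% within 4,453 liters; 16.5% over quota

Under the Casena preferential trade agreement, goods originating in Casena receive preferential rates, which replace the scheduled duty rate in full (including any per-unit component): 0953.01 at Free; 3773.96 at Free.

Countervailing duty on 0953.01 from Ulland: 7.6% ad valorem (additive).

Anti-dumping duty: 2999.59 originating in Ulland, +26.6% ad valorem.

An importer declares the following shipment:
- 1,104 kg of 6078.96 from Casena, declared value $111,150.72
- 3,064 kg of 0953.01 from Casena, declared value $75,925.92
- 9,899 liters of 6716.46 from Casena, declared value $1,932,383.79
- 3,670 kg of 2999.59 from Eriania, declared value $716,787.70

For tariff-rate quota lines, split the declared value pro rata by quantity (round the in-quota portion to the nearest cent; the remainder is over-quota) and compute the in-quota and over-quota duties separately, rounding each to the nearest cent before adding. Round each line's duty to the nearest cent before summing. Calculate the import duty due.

Line 1 (6078.96, Casena, 1,104 kg, $111,150.72):
Base rate for 6078.96 is 1%.
Origin Casena is the FTA partner but 6078.96 is not on the preference list; base rate stands.
Duty = $111,150.72 × 1% = $1,111.51.
Line 2 (0953.01, Casena, 3,064 kg, $75,925.92):
Base rate for 0953.01 is $0.52/kg.
Origin Casena qualifies under the Seresta–Casena agreement and 0953.01 is covered: preferential rate Free applies instead.
The additional-duty order on 0953.01 targets Ulland, not Casena; it does not apply.
Duty = $75,925.92 × 0% = $0.00.
Line 3 (6716.46, Casena, 9,899 liters, $1,932,383.79):
Code 6716.46 is under a tariff-rate quota (threshold 4,453 liters). In-quota: 4,453 liters at 8%; over-quota: 5,446 liters at 16.5%.
Pro-rata value split: in-quota = $1,932,383.79 × 4,453/9,899 = $869,270.13; over-quota = $1,932,383.79 − $869,270.13 = $1,063,113.66.
In-quota duty = $869,270.13 × 8% = $69,541.61. Over-quota duty = $1,063,113.66 × 16.5% = $175,413.75.
Line duty = $69,541.61 + $175,413.75 = $244,955.36.
Line 4 (2999.59, Eriania, 3,670 kg, $716,787.70):
Base rate for 2999.59 is 12% + $0.98/kg.
The additional-duty order on 2999.59 targets Ulland, not Eriania; it does not apply.
Duty = $716,787.70 × 12% + 3,670 × $0.98 = $89,611.12.
Total = $1,111.51 + $0.00 + $244,955.36 + $89,611.12 = $335,677.99.

$335,677.99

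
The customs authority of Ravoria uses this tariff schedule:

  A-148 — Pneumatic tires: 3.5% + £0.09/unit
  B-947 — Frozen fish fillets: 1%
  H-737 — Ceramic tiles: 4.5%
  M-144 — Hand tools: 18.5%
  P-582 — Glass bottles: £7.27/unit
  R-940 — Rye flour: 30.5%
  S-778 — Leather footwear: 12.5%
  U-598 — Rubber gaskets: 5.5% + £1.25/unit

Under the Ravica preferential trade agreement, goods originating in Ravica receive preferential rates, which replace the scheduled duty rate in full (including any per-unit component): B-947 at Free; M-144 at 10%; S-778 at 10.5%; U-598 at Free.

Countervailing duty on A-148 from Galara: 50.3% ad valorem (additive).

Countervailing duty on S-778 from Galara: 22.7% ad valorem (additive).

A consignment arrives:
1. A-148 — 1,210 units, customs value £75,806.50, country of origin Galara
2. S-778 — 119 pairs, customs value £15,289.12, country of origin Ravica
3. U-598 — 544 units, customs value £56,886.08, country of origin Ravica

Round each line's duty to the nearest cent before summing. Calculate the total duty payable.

Line 1 (A-148, Galara, 1,210 units, £75,806.50):
Base rate for A-148 is 3.5% + £0.09/unit.
Additional duty on A-148 from Galara: +50.3%. Applied ad valorem rate: 3.5% + 50.3% = 53.8%.
Duty = £75,806.50 × 53.8% + 1,210 × £0.09 = £40,892.80.
Line 2 (S-778, Ravica, 119 pairs, £15,289.12):
Base rate for S-778 is 12.5%.
Origin Ravica qualifies under the Ravoria–Ravica agreement and S-778 is covered: preferential rate 10.5% applies instead.
The additional-duty order on S-778 targets Galara, not Ravica; it does not apply.
Duty = £15,289.12 × 10.5% = £1,605.36.
Line 3 (U-598, Ravica, 544 units, £56,886.08):
Base rate for U-598 is 5.5% + £1.25/unit.
Origin Ravica qualifies under the Ravoria–Ravica agreement and U-598 is covered: preferential rate Free applies instead.
Duty = £56,886.08 × 0% = £0.00.
Total = £40,892.80 + £1,605.36 + £0.00 = £42,498.16.

£42,498.16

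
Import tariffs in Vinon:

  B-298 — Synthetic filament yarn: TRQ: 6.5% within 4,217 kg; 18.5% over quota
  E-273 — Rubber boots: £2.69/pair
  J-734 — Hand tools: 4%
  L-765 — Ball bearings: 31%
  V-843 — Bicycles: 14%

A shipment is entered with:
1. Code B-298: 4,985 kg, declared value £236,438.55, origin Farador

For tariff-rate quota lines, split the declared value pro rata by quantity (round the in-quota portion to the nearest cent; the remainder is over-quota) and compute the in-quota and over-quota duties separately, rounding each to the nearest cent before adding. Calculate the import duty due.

£19,739.65

Line 1 (B-298, Farador, 4,985 kg, £236,438.55):
Code B-298 is under a tariff-rate quota (threshold 4,217 kg). In-quota: 4,217 kg at 6.5%; over-quota: 768 kg at 18.5%.
Pro-rata value split: in-quota = £236,438.55 × 4,217/4,985 = £200,012.31; over-quota = £236,438.55 − £200,012.31 = £36,426.24.
In-quota duty = £200,012.31 × 6.5% = £13,000.80. Over-quota duty = £36,426.24 × 18.5% = £6,738.85.
Line duty = £13,000.80 + £6,738.85 = £19,739.65.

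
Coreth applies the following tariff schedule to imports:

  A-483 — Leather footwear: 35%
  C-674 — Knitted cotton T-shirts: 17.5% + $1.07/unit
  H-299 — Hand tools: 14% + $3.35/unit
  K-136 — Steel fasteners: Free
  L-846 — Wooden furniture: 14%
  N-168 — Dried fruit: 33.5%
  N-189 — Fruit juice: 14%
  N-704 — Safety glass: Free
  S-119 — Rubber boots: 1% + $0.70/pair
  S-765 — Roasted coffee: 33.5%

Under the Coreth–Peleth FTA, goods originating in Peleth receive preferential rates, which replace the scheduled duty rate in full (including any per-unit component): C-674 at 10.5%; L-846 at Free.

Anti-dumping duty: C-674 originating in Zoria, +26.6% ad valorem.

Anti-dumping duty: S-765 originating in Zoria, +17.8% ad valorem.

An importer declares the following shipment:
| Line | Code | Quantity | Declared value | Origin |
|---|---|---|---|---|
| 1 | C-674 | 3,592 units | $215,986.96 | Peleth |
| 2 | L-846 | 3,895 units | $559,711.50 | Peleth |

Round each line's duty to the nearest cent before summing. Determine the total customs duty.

Line 1 (C-674, Peleth, 3,592 units, $215,986.96):
Base rate for C-674 is 17.5% + $1.07/unit.
Origin Peleth qualifies under the Coreth–Peleth agreement and C-674 is covered: preferential rate 10.5% applies instead.
The additional-duty order on C-674 targets Zoria, not Peleth; it does not apply.
Duty = $215,986.96 × 10.5% = $22,678.63.
Line 2 (L-846, Peleth, 3,895 units, $559,711.50):
Base rate for L-846 is 14%.
Origin Peleth qualifies under the Coreth–Peleth agreement and L-846 is covered: preferential rate Free applies instead.
Duty = $559,711.50 × 0% = $0.00.
Total = $22,678.63 + $0.00 = $22,678.63.

$22,678.63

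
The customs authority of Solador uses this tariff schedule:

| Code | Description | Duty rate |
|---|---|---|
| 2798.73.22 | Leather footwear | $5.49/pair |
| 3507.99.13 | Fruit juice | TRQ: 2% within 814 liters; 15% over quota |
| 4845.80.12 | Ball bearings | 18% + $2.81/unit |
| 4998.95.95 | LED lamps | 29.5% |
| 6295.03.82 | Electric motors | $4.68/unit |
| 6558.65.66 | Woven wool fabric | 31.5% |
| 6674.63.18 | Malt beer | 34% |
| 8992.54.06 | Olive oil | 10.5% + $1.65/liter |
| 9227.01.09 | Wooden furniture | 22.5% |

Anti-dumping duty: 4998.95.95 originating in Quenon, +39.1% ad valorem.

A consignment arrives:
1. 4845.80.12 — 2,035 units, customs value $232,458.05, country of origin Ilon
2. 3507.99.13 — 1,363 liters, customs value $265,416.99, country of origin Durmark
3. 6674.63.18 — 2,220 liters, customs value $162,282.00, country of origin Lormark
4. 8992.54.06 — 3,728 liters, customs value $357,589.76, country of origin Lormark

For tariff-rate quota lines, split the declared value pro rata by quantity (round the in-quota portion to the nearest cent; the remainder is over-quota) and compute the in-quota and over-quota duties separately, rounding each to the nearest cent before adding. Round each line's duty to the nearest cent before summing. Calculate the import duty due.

$165,641.02

Line 1 (4845.80.12, Ilon, 2,035 units, $232,458.05):
Base rate for 4845.80.12 is 18% + $2.81/unit.
Duty = $232,458.05 × 18% + 2,035 × $2.81 = $47,560.80.
Line 2 (3507.99.13, Durmark, 1,363 liters, $265,416.99):
Code 3507.99.13 is under a tariff-rate quota (threshold 814 liters). In-quota: 814 liters at 2%; over-quota: 549 liters at 15%.
Pro-rata value split: in-quota = $265,416.99 × 814/1,363 = $158,510.22; over-quota = $265,416.99 − $158,510.22 = $106,906.77.
In-quota duty = $158,510.22 × 2% = $3,170.20. Over-quota duty = $106,906.77 × 15% = $16,036.02.
Line duty = $3,170.20 + $16,036.02 = $19,206.22.
Line 3 (6674.63.18, Lormark, 2,220 liters, $162,282.00):
Base rate for 6674.63.18 is 34%.
Duty = $162,282.00 × 34% = $55,175.88.
Line 4 (8992.54.06, Lormark, 3,728 liters, $357,589.76):
Base rate for 8992.54.06 is 10.5% + $1.65/liter.
Duty = $357,589.76 × 10.5% + 3,728 × $1.65 = $43,698.12.
Total = $47,560.80 + $19,206.22 + $55,175.88 + $43,698.12 = $165,641.02.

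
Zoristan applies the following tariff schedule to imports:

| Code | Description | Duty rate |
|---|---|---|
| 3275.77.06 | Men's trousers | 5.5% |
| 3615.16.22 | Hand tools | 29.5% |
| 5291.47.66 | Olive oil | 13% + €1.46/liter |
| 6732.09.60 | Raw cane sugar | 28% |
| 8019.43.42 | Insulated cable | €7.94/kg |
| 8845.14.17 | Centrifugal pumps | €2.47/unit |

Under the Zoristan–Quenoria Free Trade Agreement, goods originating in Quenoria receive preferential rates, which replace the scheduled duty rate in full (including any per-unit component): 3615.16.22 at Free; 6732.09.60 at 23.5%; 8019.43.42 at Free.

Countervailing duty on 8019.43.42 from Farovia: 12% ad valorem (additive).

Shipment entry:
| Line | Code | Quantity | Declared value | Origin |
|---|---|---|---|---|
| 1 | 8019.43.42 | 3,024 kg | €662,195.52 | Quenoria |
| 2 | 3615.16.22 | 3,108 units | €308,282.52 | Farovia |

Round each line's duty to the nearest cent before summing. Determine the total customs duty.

Line 1 (8019.43.42, Quenoria, 3,024 kg, €662,195.52):
Base rate for 8019.43.42 is €7.94/kg.
Origin Quenoria qualifies under the Zoristan–Quenoria agreement and 8019.43.42 is covered: preferential rate Free applies instead.
The additional-duty order on 8019.43.42 targets Farovia, not Quenoria; it does not apply.
Duty = €662,195.52 × 0% = €0.00.
Line 2 (3615.16.22, Farovia, 3,108 units, €308,282.52):
Base rate for 3615.16.22 is 29.5%.
3615.16.22 has an FTA preferential rate, but origin Farovia is not Quenoria; base rate stands.
Duty = €308,282.52 × 29.5% = €90,943.34.
Total = €0.00 + €90,943.34 = €90,943.34.

€90,943.34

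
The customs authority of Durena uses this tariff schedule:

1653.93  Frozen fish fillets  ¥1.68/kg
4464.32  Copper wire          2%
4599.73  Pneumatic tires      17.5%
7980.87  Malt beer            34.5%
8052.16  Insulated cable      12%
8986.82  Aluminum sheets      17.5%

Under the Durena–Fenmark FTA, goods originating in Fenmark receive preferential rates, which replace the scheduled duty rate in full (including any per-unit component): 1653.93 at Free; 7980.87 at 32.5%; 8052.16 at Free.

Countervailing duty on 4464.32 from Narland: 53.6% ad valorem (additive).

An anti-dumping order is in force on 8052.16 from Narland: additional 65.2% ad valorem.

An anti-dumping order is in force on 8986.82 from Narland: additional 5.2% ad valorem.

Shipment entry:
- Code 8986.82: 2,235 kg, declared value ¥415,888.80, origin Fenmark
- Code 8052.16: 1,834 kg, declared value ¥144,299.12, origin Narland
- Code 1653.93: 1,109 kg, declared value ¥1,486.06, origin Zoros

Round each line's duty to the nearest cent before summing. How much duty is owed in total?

¥186,042.58

Line 1 (8986.82, Fenmark, 2,235 kg, ¥415,888.80):
Base rate for 8986.82 is 17.5%.
Origin Fenmark is the FTA partner but 8986.82 is not on the preference list; base rate stands.
The additional-duty order on 8986.82 targets Narland, not Fenmark; it does not apply.
Duty = ¥415,888.80 × 17.5% = ¥72,780.54.
Line 2 (8052.16, Narland, 1,834 kg, ¥144,299.12):
Base rate for 8052.16 is 12%.
8052.16 has an FTA preferential rate, but origin Narland is not Fenmark; base rate stands.
Additional duty on 8052.16 from Narland: +65.2%. Applied ad valorem rate: 12% + 65.2% = 77.2%.
Duty = ¥144,299.12 × 77.2% = ¥111,398.92.
Line 3 (1653.93, Zoros, 1,109 kg, ¥1,486.06):
Base rate for 1653.93 is ¥1.68/kg.
1653.93 has an FTA preferential rate, but origin Zoros is not Fenmark; base rate stands.
Duty = 1,109 × ¥1.68 = ¥1,863.12.
Total = ¥72,780.54 + ¥111,398.92 + ¥1,863.12 = ¥186,042.58.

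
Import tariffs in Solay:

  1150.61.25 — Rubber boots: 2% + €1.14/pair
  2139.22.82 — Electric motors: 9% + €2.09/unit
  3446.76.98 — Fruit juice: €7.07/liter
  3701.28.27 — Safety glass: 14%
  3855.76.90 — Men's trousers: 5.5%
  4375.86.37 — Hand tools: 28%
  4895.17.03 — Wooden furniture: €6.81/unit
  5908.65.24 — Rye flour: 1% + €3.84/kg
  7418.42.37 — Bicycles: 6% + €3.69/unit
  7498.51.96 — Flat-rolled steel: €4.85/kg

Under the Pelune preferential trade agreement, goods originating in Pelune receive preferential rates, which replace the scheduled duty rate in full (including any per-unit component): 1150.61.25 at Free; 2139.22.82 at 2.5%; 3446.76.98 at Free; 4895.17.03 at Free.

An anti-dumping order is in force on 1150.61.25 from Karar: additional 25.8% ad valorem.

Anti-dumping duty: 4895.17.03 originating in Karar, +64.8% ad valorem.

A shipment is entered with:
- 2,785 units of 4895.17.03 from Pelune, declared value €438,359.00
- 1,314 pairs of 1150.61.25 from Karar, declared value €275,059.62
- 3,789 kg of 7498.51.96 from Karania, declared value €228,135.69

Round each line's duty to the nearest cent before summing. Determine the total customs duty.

Line 1 (4895.17.03, Pelune, 2,785 units, €438,359.00):
Base rate for 4895.17.03 is €6.81/unit.
Origin Pelune qualifies under the Solay–Pelune agreement and 4895.17.03 is covered: preferential rate Free applies instead.
The additional-duty order on 4895.17.03 targets Karar, not Pelune; it does not apply.
Duty = €438,359.00 × 0% = €0.00.
Line 2 (1150.61.25, Karar, 1,314 pairs, €275,059.62):
Base rate for 1150.61.25 is 2% + €1.14/pair.
1150.61.25 has an FTA preferential rate, but origin Karar is not Pelune; base rate stands.
Additional duty on 1150.61.25 from Karar: +25.8%. Applied ad valorem rate: 2% + 25.8% = 27.8%.
Duty = €275,059.62 × 27.8% + 1,314 × €1.14 = €77,964.53.
Line 3 (7498.51.96, Karania, 3,789 kg, €228,135.69):
Base rate for 7498.51.96 is €4.85/kg.
Duty = 3,789 × €4.85 = €18,376.65.
Total = €0.00 + €77,964.53 + €18,376.65 = €96,341.18.

€96,341.18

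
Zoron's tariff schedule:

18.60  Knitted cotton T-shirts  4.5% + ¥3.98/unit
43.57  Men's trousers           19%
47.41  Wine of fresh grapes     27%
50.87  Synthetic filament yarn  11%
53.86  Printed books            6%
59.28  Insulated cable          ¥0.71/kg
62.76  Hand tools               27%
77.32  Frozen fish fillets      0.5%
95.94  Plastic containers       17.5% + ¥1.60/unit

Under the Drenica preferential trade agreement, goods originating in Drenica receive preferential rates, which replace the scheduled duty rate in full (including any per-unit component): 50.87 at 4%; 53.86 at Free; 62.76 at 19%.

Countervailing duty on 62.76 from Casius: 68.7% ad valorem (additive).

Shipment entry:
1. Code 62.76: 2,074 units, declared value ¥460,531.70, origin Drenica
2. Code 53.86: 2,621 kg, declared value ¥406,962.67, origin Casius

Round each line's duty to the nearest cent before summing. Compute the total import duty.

Line 1 (62.76, Drenica, 2,074 units, ¥460,531.70):
Base rate for 62.76 is 27%.
Origin Drenica qualifies under the Zoron–Drenica agreement and 62.76 is covered: preferential rate 19% applies instead.
The additional-duty order on 62.76 targets Casius, not Drenica; it does not apply.
Duty = ¥460,531.70 × 19% = ¥87,501.02.
Line 2 (53.86, Casius, 2,621 kg, ¥406,962.67):
Base rate for 53.86 is 6%.
53.86 has an FTA preferential rate, but origin Casius is not Drenica; base rate stands.
Duty = ¥406,962.67 × 6% = ¥24,417.76.
Total = ¥87,501.02 + ¥24,417.76 = ¥111,918.78.

¥111,918.78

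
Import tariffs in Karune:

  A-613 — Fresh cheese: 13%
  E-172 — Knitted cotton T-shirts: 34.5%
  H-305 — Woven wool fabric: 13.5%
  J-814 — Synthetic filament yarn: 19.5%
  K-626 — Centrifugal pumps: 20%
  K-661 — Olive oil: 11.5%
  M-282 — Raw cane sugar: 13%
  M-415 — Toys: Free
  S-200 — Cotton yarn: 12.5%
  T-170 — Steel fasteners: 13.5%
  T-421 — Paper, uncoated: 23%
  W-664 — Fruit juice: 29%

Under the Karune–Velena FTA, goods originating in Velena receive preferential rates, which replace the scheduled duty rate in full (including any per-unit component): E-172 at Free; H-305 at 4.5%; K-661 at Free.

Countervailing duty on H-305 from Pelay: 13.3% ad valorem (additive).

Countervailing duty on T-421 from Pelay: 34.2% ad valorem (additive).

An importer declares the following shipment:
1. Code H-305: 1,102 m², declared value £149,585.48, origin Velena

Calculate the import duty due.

Line 1 (H-305, Velena, 1,102 m², £149,585.48):
Base rate for H-305 is 13.5%.
Origin Velena qualifies under the Karune–Velena agreement and H-305 is covered: preferential rate 4.5% applies instead.
The additional-duty order on H-305 targets Pelay, not Velena; it does not apply.
Duty = £149,585.48 × 4.5% = £6,731.35.

£6,731.35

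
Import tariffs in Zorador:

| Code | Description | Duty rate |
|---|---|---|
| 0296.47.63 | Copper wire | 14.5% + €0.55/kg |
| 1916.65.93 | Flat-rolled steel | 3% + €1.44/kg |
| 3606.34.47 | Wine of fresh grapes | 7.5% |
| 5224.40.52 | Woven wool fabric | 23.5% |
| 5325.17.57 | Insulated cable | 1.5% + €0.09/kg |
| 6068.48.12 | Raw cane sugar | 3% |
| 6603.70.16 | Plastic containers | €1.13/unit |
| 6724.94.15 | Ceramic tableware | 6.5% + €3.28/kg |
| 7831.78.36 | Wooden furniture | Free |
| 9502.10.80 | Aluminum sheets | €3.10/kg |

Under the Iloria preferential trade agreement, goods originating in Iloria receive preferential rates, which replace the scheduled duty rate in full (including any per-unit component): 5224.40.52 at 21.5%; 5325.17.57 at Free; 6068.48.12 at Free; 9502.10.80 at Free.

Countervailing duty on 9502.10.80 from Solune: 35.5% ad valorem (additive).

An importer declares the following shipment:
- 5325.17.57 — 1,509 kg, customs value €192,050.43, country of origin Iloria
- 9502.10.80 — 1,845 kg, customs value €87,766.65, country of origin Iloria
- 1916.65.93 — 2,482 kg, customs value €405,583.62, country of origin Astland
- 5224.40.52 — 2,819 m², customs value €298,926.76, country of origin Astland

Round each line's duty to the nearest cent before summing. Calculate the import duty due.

Line 1 (5325.17.57, Iloria, 1,509 kg, €192,050.43):
Base rate for 5325.17.57 is 1.5% + €0.09/kg.
Origin Iloria qualifies under the Zorador–Iloria agreement and 5325.17.57 is covered: preferential rate Free applies instead.
Duty = €192,050.43 × 0% = €0.00.
Line 2 (9502.10.80, Iloria, 1,845 kg, €87,766.65):
Base rate for 9502.10.80 is €3.10/kg.
Origin Iloria qualifies under the Zorador–Iloria agreement and 9502.10.80 is covered: preferential rate Free applies instead.
The additional-duty order on 9502.10.80 targets Solune, not Iloria; it does not apply.
Duty = €87,766.65 × 0% = €0.00.
Line 3 (1916.65.93, Astland, 2,482 kg, €405,583.62):
Base rate for 1916.65.93 is 3% + €1.44/kg.
Duty = €405,583.62 × 3% + 2,482 × €1.44 = €15,741.59.
Line 4 (5224.40.52, Astland, 2,819 m², €298,926.76):
Base rate for 5224.40.52 is 23.5%.
5224.40.52 has an FTA preferential rate, but origin Astland is not Iloria; base rate stands.
Duty = €298,926.76 × 23.5% = €70,247.79.
Total = €0.00 + €0.00 + €15,741.59 + €70,247.79 = €85,989.38.

€85,989.38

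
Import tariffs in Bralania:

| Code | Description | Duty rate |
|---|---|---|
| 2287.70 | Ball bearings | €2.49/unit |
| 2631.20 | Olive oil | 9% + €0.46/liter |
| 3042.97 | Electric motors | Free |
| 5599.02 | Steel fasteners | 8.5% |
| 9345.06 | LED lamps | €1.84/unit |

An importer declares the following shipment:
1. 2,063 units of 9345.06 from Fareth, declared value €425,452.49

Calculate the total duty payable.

€3,795.92

Line 1 (9345.06, Fareth, 2,063 units, €425,452.49):
Base rate for 9345.06 is €1.84/unit.
Duty = 2,063 × €1.84 = €3,795.92.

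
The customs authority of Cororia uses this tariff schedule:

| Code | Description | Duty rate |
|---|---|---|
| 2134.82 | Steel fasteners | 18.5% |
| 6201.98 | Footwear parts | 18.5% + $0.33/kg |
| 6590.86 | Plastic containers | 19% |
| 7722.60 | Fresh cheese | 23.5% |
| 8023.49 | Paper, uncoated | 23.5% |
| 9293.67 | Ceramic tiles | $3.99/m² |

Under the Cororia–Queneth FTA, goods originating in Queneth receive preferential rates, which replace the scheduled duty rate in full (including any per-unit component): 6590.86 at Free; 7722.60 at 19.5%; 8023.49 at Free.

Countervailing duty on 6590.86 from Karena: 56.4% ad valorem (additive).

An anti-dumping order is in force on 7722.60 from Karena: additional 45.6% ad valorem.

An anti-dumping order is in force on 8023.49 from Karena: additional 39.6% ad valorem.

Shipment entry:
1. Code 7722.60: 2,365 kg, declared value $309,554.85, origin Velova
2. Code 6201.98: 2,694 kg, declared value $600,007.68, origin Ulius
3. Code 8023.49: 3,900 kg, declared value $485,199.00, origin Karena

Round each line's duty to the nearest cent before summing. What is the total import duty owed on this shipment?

$490,796.40

Line 1 (7722.60, Velova, 2,365 kg, $309,554.85):
Base rate for 7722.60 is 23.5%.
7722.60 has an FTA preferential rate, but origin Velova is not Queneth; base rate stands.
The additional-duty order on 7722.60 targets Karena, not Velova; it does not apply.
Duty = $309,554.85 × 23.5% = $72,745.39.
Line 2 (6201.98, Ulius, 2,694 kg, $600,007.68):
Base rate for 6201.98 is 18.5% + $0.33/kg.
Duty = $600,007.68 × 18.5% + 2,694 × $0.33 = $111,890.44.
Line 3 (8023.49, Karena, 3,900 kg, $485,199.00):
Base rate for 8023.49 is 23.5%.
8023.49 has an FTA preferential rate, but origin Karena is not Queneth; base rate stands.
Additional duty on 8023.49 from Karena: +39.6%. Applied ad valorem rate: 23.5% + 39.6% = 63.1%.
Duty = $485,199.00 × 63.1% = $306,160.57.
Total = $72,745.39 + $111,890.44 + $306,160.57 = $490,796.40.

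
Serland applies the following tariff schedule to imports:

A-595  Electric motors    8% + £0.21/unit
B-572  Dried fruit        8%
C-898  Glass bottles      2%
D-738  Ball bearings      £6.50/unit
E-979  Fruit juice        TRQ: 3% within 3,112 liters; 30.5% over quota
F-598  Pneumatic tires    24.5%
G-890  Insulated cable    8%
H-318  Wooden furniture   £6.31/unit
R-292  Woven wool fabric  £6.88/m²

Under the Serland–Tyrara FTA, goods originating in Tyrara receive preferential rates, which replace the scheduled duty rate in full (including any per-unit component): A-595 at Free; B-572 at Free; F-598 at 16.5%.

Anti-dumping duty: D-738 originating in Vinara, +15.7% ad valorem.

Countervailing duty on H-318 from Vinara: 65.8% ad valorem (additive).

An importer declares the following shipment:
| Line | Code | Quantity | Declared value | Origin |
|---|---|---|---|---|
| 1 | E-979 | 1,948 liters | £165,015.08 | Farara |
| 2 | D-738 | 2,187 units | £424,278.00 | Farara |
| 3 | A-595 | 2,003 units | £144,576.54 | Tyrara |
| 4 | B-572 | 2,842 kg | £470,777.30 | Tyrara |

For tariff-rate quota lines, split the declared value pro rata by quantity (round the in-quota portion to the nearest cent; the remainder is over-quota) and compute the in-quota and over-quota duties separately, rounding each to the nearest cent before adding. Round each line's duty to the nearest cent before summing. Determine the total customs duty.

£19,165.95

Line 1 (E-979, Farara, 1,948 liters, £165,015.08):
Code E-979 is under a tariff-rate quota (threshold 3,112 liters). Quantity 1,948 liters is within the quota, so the in-quota rate 3% applies to the full value.
Duty = £165,015.08 × 3% = £4,950.45.
Line 2 (D-738, Farara, 2,187 units, £424,278.00):
Base rate for D-738 is £6.50/unit.
The additional-duty order on D-738 targets Vinara, not Farara; it does not apply.
Duty = 2,187 × £6.50 = £14,215.50.
Line 3 (A-595, Tyrara, 2,003 units, £144,576.54):
Base rate for A-595 is 8% + £0.21/unit.
Origin Tyrara qualifies under the Serland–Tyrara agreement and A-595 is covered: preferential rate Free applies instead.
Duty = £144,576.54 × 0% = £0.00.
Line 4 (B-572, Tyrara, 2,842 kg, £470,777.30):
Base rate for B-572 is 8%.
Origin Tyrara qualifies under the Serland–Tyrara agreement and B-572 is covered: preferential rate Free applies instead.
Duty = £470,777.30 × 0% = £0.00.
Total = £4,950.45 + £14,215.50 + £0.00 + £0.00 = £19,165.95.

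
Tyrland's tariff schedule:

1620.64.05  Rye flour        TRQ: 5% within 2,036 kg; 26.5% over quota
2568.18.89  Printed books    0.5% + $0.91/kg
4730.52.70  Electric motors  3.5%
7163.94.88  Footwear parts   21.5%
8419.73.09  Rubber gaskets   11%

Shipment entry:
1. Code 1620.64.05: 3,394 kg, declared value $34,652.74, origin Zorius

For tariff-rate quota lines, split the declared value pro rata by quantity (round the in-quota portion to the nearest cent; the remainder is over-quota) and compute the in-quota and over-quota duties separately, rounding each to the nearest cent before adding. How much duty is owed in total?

Line 1 (1620.64.05, Zorius, 3,394 kg, $34,652.74):
Code 1620.64.05 is under a tariff-rate quota (threshold 2,036 kg). In-quota: 2,036 kg at 5%; over-quota: 1,358 kg at 26.5%.
Pro-rata value split: in-quota = $34,652.74 × 2,036/3,394 = $20,787.56; over-quota = $34,652.74 − $20,787.56 = $13,865.18.
In-quota duty = $20,787.56 × 5% = $1,039.38. Over-quota duty = $13,865.18 × 26.5% = $3,674.27.
Line duty = $1,039.38 + $3,674.27 = $4,713.65.

$4,713.65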